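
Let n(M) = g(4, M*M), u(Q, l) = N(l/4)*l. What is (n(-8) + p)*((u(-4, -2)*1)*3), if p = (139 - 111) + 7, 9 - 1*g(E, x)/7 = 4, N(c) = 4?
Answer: -1680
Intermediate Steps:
g(E, x) = 35 (g(E, x) = 63 - 7*4 = 63 - 28 = 35)
u(Q, l) = 4*l
p = 35 (p = 28 + 7 = 35)
n(M) = 35
(n(-8) + p)*((u(-4, -2)*1)*3) = (35 + 35)*(((4*(-2))*1)*3) = 70*(-8*1*3) = 70*(-8*3) = 70*(-24) = -1680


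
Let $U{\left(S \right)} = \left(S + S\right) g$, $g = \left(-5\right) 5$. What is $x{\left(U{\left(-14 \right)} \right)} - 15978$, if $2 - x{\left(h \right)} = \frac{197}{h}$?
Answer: $- \frac{11183397}{700} \approx -15976.0$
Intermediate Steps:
$g = -25$
$U{\left(S \right)} = - 50 S$ ($U{\left(S \right)} = \left(S + S\right) \left(-25\right) = 2 S \left(-25\right) = - 50 S$)
$x{\left(h \right)} = 2 - \frac{197}{h}$
$x{\left(U{\left(-14 \right)} \right)} - 15978 = \left(2 - \frac{197}{\left(-50\right) \left(-14\right)}\right) - 15978 = \left(2 - \frac{197}{700}\right) - 15978 = \frac{1203}{700} - 15978 = - \frac{11183397}{700}$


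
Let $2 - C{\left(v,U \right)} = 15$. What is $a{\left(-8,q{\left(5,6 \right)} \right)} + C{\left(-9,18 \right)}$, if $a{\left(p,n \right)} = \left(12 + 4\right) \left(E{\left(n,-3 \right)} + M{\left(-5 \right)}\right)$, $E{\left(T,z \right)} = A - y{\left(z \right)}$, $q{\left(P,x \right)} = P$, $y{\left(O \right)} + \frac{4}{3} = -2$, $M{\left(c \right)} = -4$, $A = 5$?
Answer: $\frac{169}{3} \approx 56.333$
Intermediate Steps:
$y{\left(O \right)} = - \frac{10}{3}$ ($y{\left(O \right)} = - \frac{4}{3} - 2 = - \frac{10}{3}$)
$C{\left(v,U \right)} = -13$ ($C{\left(v,U \right)} = 2 - 15 = -13$)
$E{\left(T,z \right)} = \frac{25}{3}$ ($E{\left(T,z \right)} = 5 - - \frac{10}{3} = 5 + \frac{10}{3} = \frac{25}{3}$)
$a{\left(p,n \right)} = \frac{208}{3}$ ($a{\left(p,n \right)} = \left(12 + 4\right) \left(\frac{25}{3} - 4\right) = 16 \cdot \frac{13}{3} = \frac{208}{3}$)
$a{\left(-8,q{\left(5,6 \right)} \right)} + C{\left(-9,18 \right)} = \frac{208}{3} - 13 = \frac{169}{3}$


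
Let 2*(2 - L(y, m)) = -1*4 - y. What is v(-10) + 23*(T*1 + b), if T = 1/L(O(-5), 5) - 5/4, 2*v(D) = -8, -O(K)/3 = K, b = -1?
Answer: -215/4 ≈ -53.750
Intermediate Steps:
O(K) = -3*K
v(D) = -4 (v(D) = (½)*(-8) = -4)
L(y, m) = 4 + y/2 (L(y, m) = 2 - (-1*4 - y)/2 = 2 - (-4 - y)/2 = 2 + (2 + y/2) = 4 + y/2)
T = -107/92 (T = 1/(4 + (-3*(-5))/2) - 5/4 = 1/(4 + (½)*15) - 5*¼ = 1/(4 + 15/2) - 5/4 = 1/(23/2) - 5/4 = 1*(2/23) - 5/4 = 2/23 - 5/4 = -107/92 ≈ -1.1630)
v(-10) + 23*(T*1 + b) = -4 + 23*(-107/92*1 - 1) = -4 + 23*(-107/92 - 1) = -4 + 23*(-199/92) = -4 - 199/4 = -215/4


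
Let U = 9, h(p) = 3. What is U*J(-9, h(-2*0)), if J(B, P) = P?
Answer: 27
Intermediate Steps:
U*J(-9, h(-2*0)) = 9*3 = 27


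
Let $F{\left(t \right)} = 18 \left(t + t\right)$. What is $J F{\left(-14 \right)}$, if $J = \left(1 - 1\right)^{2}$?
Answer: $0$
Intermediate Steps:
$F{\left(t \right)} = 36 t$ ($F{\left(t \right)} = 18 \cdot 2 t = 36 t$)
$J = 0$ ($J = 0^{2} = 0$)
$J F{\left(-14 \right)} = 0 \cdot 36 \left(-14\right) = 0 \left(-504\right) = 0$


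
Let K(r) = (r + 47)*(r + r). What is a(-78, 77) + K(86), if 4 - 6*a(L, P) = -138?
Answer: 68699/3 ≈ 22900.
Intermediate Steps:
K(r) = 2*r*(47 + r) (K(r) = (47 + r)*(2*r) = 2*r*(47 + r))
a(L, P) = 71/3 (a(L, P) = ⅔ - ⅙*(-138) = ⅔ + 23 = 71/3)
a(-78, 77) + K(86) = 71/3 + 2*86*(47 + 86) = 71/3 + 2*86*133 = 71/3 + 22876 = 68699/3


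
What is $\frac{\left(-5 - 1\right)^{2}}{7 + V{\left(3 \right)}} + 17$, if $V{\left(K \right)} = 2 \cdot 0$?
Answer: $\frac{155}{7} \approx 22.143$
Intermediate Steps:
$V{\left(K \right)} = 0$
$\frac{\left(-5 - 1\right)^{2}}{7 + V{\left(3 \right)}} + 17 = \frac{\left(-5 - 1\right)^{2}}{7 + 0} + 17 = \frac{\left(-6\right)^{2}}{7} + 17 = \frac{1}{7} \cdot 36 + 17 = \frac{36}{7} + 17 = \frac{155}{7}$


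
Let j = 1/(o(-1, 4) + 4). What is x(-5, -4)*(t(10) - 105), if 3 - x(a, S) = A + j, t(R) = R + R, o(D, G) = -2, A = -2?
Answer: -765/2 ≈ -382.50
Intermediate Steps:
j = ½ (j = 1/(-2 + 4) = 1/2 = ½ ≈ 0.50000)
t(R) = 2*R
x(a, S) = 9/2 (x(a, S) = 3 - (-2 + ½) = 3 - 1*(-3/2) = 3 + 3/2 = 9/2)
x(-5, -4)*(t(10) - 105) = 9*(2*10 - 105)/2 = 9*(20 - 105)/2 = (9/2)*(-85) = -765/2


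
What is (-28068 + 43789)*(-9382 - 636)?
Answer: -157492978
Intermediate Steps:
(-28068 + 43789)*(-9382 - 636) = 15721*(-10018) = -157492978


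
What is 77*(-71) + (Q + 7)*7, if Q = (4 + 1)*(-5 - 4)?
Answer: -5733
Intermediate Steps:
Q = -45 (Q = 5*(-9) = -45)
77*(-71) + (Q + 7)*7 = 77*(-71) + (-45 + 7)*7 = -5467 - 38*7 = -5467 - 266 = -5733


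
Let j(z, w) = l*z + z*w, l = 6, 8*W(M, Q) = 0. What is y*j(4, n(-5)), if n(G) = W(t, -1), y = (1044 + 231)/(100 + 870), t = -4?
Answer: 3060/97 ≈ 31.546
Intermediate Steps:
W(M, Q) = 0 (W(M, Q) = (⅛)*0 = 0)
y = 255/194 (y = 1275/970 = 1275*(1/970) = 255/194 ≈ 1.3144)
n(G) = 0
j(z, w) = 6*z + w*z (j(z, w) = 6*z + z*w = 6*z + w*z)
y*j(4, n(-5)) = 255*(4*(6 + 0))/194 = 255*(4*6)/194 = (255/194)*24 = 3060/97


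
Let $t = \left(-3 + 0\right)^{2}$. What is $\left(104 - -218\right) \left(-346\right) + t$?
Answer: $-111403$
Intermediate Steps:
$t = 9$ ($t = \left(-3\right)^{2} = 9$)
$\left(104 - -218\right) \left(-346\right) + t = \left(104 - -218\right) \left(-346\right) + 9 = \left(104 + 218\right) \left(-346\right) + 9 = 322 \left(-346\right) + 9 = -111412 + 9 = -111403$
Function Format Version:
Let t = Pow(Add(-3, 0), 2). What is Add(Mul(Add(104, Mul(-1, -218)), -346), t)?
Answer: -111403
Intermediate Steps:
t = 9 (t = Pow(-3, 2) = 9)
Add(Mul(Add(104, Mul(-1, -218)), -346), t) = Add(Mul(Add(104, Mul(-1, -218)), -346), 9) = Add(Mul(Add(104, 218), -346), 9) = Add(Mul(322, -346), 9) = Add(-111412, 9) = -111403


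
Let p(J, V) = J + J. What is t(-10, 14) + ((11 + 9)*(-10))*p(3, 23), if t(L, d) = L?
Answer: -1210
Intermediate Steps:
p(J, V) = 2*J
t(-10, 14) + ((11 + 9)*(-10))*p(3, 23) = -10 + ((11 + 9)*(-10))*(2*3) = -10 + (20*(-10))*6 = -10 - 200*6 = -10 - 1200 = -1210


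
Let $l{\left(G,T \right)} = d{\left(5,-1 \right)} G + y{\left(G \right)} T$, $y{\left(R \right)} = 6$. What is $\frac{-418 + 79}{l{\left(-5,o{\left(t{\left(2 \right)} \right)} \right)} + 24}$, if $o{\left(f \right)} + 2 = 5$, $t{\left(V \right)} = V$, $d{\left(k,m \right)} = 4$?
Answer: $- \frac{339}{22} \approx -15.409$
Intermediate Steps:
$o{\left(f \right)} = 3$ ($o{\left(f \right)} = -2 + 5 = 3$)
$l{\left(G,T \right)} = 4 G + 6 T$
$\frac{-418 + 79}{l{\left(-5,o{\left(t{\left(2 \right)} \right)} \right)} + 24} = \frac{-418 + 79}{\left(4 \left(-5\right) + 6 \cdot 3\right) + 24} = - \frac{339}{\left(-20 + 18\right) + 24} = - \frac{339}{-2 + 24} = - \frac{339}{22}$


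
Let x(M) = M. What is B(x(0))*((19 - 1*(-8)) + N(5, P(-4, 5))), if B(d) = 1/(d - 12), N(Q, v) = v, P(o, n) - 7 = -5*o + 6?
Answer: -5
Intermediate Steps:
P(o, n) = 13 - 5*o (P(o, n) = 7 + (-5*o + 6) = 7 + (6 - 5*o) = 13 - 5*o)
B(d) = 1/(-12 + d)
B(x(0))*((19 - 1*(-8)) + N(5, P(-4, 5))) = ((19 - 1*(-8)) + (13 - 5*(-4)))/(-12 + 0) = ((19 + 8) + (13 + 20))/(-12) = -(27 + 33)/12 = -1/12*60 = -5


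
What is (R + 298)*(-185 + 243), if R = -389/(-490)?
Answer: 4245861/245 ≈ 17330.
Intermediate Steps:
R = 389/490 (R = -389*(-1/490) = 389/490 ≈ 0.79388)
(R + 298)*(-185 + 243) = (389/490 + 298)*(-185 + 243) = (146409/490)*58 = 4245861/245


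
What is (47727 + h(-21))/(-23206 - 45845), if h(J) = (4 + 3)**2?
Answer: -47776/69051 ≈ -0.69189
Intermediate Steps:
h(J) = 49 (h(J) = 7**2 = 49)
(47727 + h(-21))/(-23206 - 45845) = (47727 + 49)/(-23206 - 45845) = 47776/(-69051) = 47776*(-1/69051) = -47776/69051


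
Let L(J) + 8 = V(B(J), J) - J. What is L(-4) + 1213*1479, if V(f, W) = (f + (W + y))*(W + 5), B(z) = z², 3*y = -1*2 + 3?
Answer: 5382106/3 ≈ 1.7940e+6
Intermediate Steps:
y = ⅓ (y = (-1*2 + 3)/3 = (-2 + 3)/3 = (⅓)*1 = ⅓ ≈ 0.33333)
V(f, W) = (5 + W)*(⅓ + W + f) (V(f, W) = (f + (W + ⅓))*(W + 5) = (f + (⅓ + W))*(5 + W) = (⅓ + W + f)*(5 + W) = (5 + W)*(⅓ + W + f))
L(J) = -19/3 + J³ + 6*J² + 13*J/3 (L(J) = -8 + ((5/3 + J² + 5*J² + 16*J/3 + J*J²) - J) = -8 + ((5/3 + J² + 5*J² + 16*J/3 + J³) - J) = -8 + ((5/3 + J³ + 6*J² + 16*J/3) - J) = -8 + (5/3 + J³ + 6*J² + 13*J/3) = -19/3 + J³ + 6*J² + 13*J/3)
L(-4) + 1213*1479 = (-19/3 + (-4)³ + 6*(-4)² + (13/3)*(-4)) + 1213*1479 = (-19/3 - 64 + 6*16 - 52/3) + 1794027 = (-19/3 - 64 + 96 - 52/3) + 1794027 = 25/3 + 1794027 = 5382106/3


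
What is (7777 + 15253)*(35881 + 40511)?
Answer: 1759307760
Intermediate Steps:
(7777 + 15253)*(35881 + 40511) = 23030*76392 = 1759307760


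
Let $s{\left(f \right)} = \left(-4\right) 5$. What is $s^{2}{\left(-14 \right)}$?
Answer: $400$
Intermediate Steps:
$s{\left(f \right)} = -20$
$s^{2}{\left(-14 \right)} = \left(-20\right)^{2} = 400$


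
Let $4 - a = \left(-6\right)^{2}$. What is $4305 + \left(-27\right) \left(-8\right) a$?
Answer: $-2607$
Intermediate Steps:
$a = -32$ ($a = 4 - \left(-6\right)^{2} = 4 - 36 = -32$)
$4305 + \left(-27\right) \left(-8\right) a = 4305 + \left(-27\right) \left(-8\right) \left(-32\right) = 4305 + 216 \left(-32\right) = 4305 - 6912 = -2607$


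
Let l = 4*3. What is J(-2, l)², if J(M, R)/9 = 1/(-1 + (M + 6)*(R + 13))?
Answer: 1/121 ≈ 0.0082645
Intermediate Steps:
l = 12
J(M, R) = 9/(-1 + (6 + M)*(13 + R)) (J(M, R) = 9/(-1 + (M + 6)*(R + 13)) = 9/(-1 + (6 + M)*(13 + R)))
J(-2, l)² = (9/(77 + 6*12 + 13*(-2) - 2*12))² = (9/(77 + 72 - 26 - 24))² = (9/99)² = (9*(1/99))² = (1/11)² = 1/121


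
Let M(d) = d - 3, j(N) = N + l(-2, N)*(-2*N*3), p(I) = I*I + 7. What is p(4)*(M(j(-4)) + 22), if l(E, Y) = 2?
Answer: 1449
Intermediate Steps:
p(I) = 7 + I² (p(I) = I² + 7 = 7 + I²)
j(N) = -11*N (j(N) = N + 2*(-2*N*3) = N + 2*(-6*N) = N - 12*N = -11*N)
M(d) = -3 + d
p(4)*(M(j(-4)) + 22) = (7 + 4²)*((-3 - 11*(-4)) + 22) = (7 + 16)*((-3 + 44) + 22) = 23*(41 + 22) = 23*63 = 1449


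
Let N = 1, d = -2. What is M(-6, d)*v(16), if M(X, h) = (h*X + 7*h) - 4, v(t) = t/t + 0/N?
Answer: -6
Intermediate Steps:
v(t) = 1 (v(t) = t/t + 0/1 = 1 + 0*1 = 1 + 0 = 1)
M(X, h) = -4 + 7*h + X*h (M(X, h) = (X*h + 7*h) - 4 = (7*h + X*h) - 4 = -4 + 7*h + X*h)
M(-6, d)*v(16) = (-4 + 7*(-2) - 6*(-2))*1 = (-4 - 14 + 12)*1 = -6*1 = -6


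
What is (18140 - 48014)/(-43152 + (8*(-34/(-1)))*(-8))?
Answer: 14937/22664 ≈ 0.65906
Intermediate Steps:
(18140 - 48014)/(-43152 + (8*(-34/(-1)))*(-8)) = -29874/(-43152 + (8*(-34*(-1)))*(-8)) = -29874/(-43152 + (8*34)*(-8)) = -29874/(-43152 + 272*(-8)) = -29874/(-43152 - 2176) = -29874/(-45328) = -29874*(-1/45328) = 14937/22664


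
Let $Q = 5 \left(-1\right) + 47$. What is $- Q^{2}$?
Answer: $-1764$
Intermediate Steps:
$Q = 42$ ($Q = -5 + 47 = 42$)
$- Q^{2} = - 42^{2} = \left(-1\right) 1764 = -1764$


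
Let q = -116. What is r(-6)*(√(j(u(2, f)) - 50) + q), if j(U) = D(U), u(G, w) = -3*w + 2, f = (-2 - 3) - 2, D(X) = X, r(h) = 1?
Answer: -116 + 3*I*√3 ≈ -116.0 + 5.1962*I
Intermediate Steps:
f = -7 (f = -5 - 2 = -7)
u(G, w) = 2 - 3*w
j(U) = U
r(-6)*(√(j(u(2, f)) - 50) + q) = 1*(√((2 - 3*(-7)) - 50) - 116) = 1*(√((2 + 21) - 50) - 116) = 1*(√(23 - 50) - 116) = 1*(√(-27) - 116) = 1*(3*I*√3 - 116) = 1*(-116 + 3*I*√3) = -116 + 3*I*√3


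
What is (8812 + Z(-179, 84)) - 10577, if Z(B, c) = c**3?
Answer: 590939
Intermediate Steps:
(8812 + Z(-179, 84)) - 10577 = (8812 + 84**3) - 10577 = (8812 + 592704) - 10577 = 601516 - 10577 = 590939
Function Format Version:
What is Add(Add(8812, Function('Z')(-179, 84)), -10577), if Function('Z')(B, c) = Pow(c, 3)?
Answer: 590939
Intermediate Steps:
Add(Add(8812, Function('Z')(-179, 84)), -10577) = Add(Add(8812, Pow(84, 3)), -10577) = Add(Add(8812, 592704), -10577) = Add(601516, -10577) = 590939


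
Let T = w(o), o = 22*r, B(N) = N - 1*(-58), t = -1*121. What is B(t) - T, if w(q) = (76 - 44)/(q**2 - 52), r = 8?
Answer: -487061/7731 ≈ -63.001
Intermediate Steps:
t = -121
B(N) = 58 + N (B(N) = N + 58 = 58 + N)
o = 176 (o = 22*8 = 176)
w(q) = 32/(-52 + q**2)
T = 8/7731 (T = 32/(-52 + 176**2) = 32/(-52 + 30976) = 32/30924 = 32*(1/30924) = 8/7731 ≈ 0.0010348)
B(t) - T = (58 - 121) - 1*8/7731 = -63 - 8/7731 = -487061/7731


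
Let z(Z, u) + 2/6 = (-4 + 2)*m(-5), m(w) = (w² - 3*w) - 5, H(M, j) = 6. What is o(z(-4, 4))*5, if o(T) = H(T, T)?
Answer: 30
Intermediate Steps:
m(w) = -5 + w² - 3*w
z(Z, u) = -211/3 (z(Z, u) = -⅓ + (-4 + 2)*(-5 + (-5)² - 3*(-5)) = -⅓ - 2*(-5 + 25 + 15) = -⅓ - 2*35 = -⅓ - 70 = -211/3)
o(T) = 6
o(z(-4, 4))*5 = 6*5 = 30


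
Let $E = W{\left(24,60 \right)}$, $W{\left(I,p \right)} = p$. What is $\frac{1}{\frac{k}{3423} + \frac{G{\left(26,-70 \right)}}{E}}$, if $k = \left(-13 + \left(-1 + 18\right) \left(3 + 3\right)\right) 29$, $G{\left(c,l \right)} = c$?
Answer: $\frac{34230}{40643} \approx 0.84221$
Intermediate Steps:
$E = 60$
$k = 2581$ ($k = \left(-13 + 17 \cdot 6\right) 29 = \left(-13 + 102\right) 29 = 89 \cdot 29 = 2581$)
$\frac{1}{\frac{k}{3423} + \frac{G{\left(26,-70 \right)}}{E}} = \frac{1}{\frac{2581}{3423} + \frac{26}{60}} = \frac{1}{2581 \cdot \frac{1}{3423} + 26 \cdot \frac{1}{60}} = \frac{1}{\frac{2581}{3423} + \frac{13}{30}} = \frac{1}{\frac{40643}{34230}} = \frac{34230}{40643}$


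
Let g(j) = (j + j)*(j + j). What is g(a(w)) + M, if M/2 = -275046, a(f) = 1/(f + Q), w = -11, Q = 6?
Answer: -13752296/25 ≈ -5.5009e+5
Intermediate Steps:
a(f) = 1/(6 + f) (a(f) = 1/(f + 6) = 1/(6 + f))
M = -550092 (M = 2*(-275046) = -550092)
g(j) = 4*j² (g(j) = (2*j)*(2*j) = 4*j²)
g(a(w)) + M = 4*(1/(6 - 11))² - 550092 = 4*(1/(-5))² - 550092 = 4*(-⅕)² - 550092 = 4*(1/25) - 550092 = 4/25 - 550092 = -13752296/25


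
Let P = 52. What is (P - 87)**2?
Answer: 1225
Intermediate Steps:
(P - 87)**2 = (52 - 87)**2 = (-35)**2 = 1225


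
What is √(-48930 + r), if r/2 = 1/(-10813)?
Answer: 2*I*√1430235758699/10813 ≈ 221.2*I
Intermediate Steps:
r = -2/10813 (r = 2/(-10813) = 2*(-1/10813) = -2/10813 ≈ -0.00018496)
√(-48930 + r) = √(-48930 - 2/10813) = √(-529080092/10813) = 2*I*√1430235758699/10813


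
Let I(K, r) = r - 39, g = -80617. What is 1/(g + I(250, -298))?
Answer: -1/80954 ≈ -1.2353e-5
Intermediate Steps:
I(K, r) = -39 + r
1/(g + I(250, -298)) = 1/(-80617 + (-39 - 298)) = 1/(-80617 - 337) = 1/(-80954) = -1/80954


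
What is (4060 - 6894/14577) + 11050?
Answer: 73417192/4859 ≈ 15110.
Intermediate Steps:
(4060 - 6894/14577) + 11050 = (4060 - 6894*1/14577) + 11050 = (4060 - 2298/4859) + 11050 = 19725242/4859 + 11050 = 73417192/4859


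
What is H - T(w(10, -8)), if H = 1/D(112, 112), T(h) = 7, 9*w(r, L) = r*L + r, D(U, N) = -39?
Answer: -274/39 ≈ -7.0256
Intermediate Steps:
w(r, L) = r/9 + L*r/9 (w(r, L) = (r*L + r)/9 = (L*r + r)/9 = (r + L*r)/9 = r/9 + L*r/9)
H = -1/39 (H = 1/(-39) = -1/39 ≈ -0.025641)
H - T(w(10, -8)) = -1/39 - 1*7 = -1/39 - 7 = -274/39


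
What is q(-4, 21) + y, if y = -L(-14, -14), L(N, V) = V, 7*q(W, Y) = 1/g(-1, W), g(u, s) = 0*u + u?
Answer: 97/7 ≈ 13.857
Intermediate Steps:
g(u, s) = u (g(u, s) = 0 + u = u)
q(W, Y) = -⅐ (q(W, Y) = (⅐)/(-1) = (⅐)*(-1) = -⅐)
y = 14 (y = -1*(-14) = 14)
q(-4, 21) + y = -⅐ + 14 = 97/7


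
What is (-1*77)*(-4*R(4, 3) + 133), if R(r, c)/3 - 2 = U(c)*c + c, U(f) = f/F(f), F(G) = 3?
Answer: -2849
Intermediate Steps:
U(f) = f/3
R(r, c) = 6 + c² + 3*c (R(r, c) = 6 + 3*((c/3)*c + c) = 6 + 3*(c²/3 + c) = 6 + 3*(c + c²/3) = 6 + (c² + 3*c) = 6 + c² + 3*c)
(-1*77)*(-4*R(4, 3) + 133) = (-1*77)*(-4*(6 + 3² + 3*3) + 133) = -77*(-4*(6 + 9 + 9) + 133) = -77*(-4*24 + 133) = -77*(-96 + 133) = -77*37 = -2849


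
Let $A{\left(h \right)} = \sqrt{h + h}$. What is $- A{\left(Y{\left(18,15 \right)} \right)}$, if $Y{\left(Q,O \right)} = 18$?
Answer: $-6$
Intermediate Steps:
$A{\left(h \right)} = \sqrt{2} \sqrt{h}$ ($A{\left(h \right)} = \sqrt{2 h} = \sqrt{2} \sqrt{h}$)
$- A{\left(Y{\left(18,15 \right)} \right)} = - \sqrt{2} \sqrt{18} = - \sqrt{2} \cdot 3 \sqrt{2} = \left(-1\right) 6 = -6$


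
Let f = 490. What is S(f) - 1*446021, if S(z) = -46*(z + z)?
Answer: -491101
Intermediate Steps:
S(z) = -92*z
S(f) - 1*446021 = -92*490 - 1*446021 = -45080 - 446021 = -491101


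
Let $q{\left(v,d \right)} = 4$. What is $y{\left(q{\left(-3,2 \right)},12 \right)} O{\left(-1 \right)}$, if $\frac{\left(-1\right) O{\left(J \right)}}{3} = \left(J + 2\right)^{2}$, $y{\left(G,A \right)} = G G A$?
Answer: $-576$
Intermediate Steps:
$y{\left(G,A \right)} = A G^{2}$ ($y{\left(G,A \right)} = G A G = A G^{2}$)
$O{\left(J \right)} = - 3 \left(2 + J\right)^{2}$ ($O{\left(J \right)} = - 3 \left(J + 2\right)^{2} = - 3 \left(2 + J\right)^{2}$)
$y{\left(q{\left(-3,2 \right)},12 \right)} O{\left(-1 \right)} = 12 \cdot 4^{2} \left(- 3 \left(2 - 1\right)^{2}\right) = 12 \cdot 16 \left(- 3 \cdot 1^{2}\right) = 192 \left(\left(-3\right) 1\right) = 192 \left(-3\right) = -576$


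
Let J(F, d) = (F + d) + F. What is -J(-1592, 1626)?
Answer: 1558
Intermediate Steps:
J(F, d) = d + 2*F
-J(-1592, 1626) = -(1626 + 2*(-1592)) = -(1626 - 3184) = -1*(-1558) = 1558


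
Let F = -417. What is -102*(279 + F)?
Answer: 14076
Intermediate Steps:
-102*(279 + F) = -102*(279 - 417) = -102*(-138) = 14076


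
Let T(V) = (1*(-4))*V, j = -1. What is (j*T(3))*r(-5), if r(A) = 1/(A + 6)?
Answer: 12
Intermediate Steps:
r(A) = 1/(6 + A)
T(V) = -4*V
(j*T(3))*r(-5) = (-(-4)*3)/(6 - 5) = -1*(-12)/1 = 12*1 = 12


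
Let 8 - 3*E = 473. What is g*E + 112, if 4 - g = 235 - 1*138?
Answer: 14527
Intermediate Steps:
E = -155 (E = 8/3 - ⅓*473 = 8/3 - 473/3 = -155)
g = -93 (g = 4 - (235 - 1*138) = 4 - (235 - 138) = 4 - 1*97 = 4 - 97 = -93)
g*E + 112 = -93*(-155) + 112 = 14415 + 112 = 14527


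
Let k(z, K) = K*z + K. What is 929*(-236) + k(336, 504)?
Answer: -49396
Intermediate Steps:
k(z, K) = K + K*z
929*(-236) + k(336, 504) = 929*(-236) + 504*(1 + 336) = -219244 + 504*337 = -219244 + 169848 = -49396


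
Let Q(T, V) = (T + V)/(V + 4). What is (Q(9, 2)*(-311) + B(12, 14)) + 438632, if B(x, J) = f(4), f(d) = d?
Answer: 2628395/6 ≈ 4.3807e+5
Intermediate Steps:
B(x, J) = 4
Q(T, V) = (T + V)/(4 + V)
(Q(9, 2)*(-311) + B(12, 14)) + 438632 = (((9 + 2)/(4 + 2))*(-311) + 4) + 438632 = ((11/6)*(-311) + 4) + 438632 = (-3421/6 + 4) + 438632 = -3397/6 + 438632 = 2628395/6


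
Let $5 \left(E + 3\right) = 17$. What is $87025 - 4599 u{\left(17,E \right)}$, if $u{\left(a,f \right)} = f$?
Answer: $\frac{425927}{5} \approx 85185.0$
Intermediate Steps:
$E = \frac{2}{5}$ ($E = -3 + \frac{1}{5} \cdot 17 = -3 + \frac{17}{5} = \frac{2}{5} \approx 0.4$)
$87025 - 4599 u{\left(17,E \right)} = 87025 - 4599 \cdot \frac{2}{5} = 87025 - \frac{9198}{5} = \frac{425927}{5}$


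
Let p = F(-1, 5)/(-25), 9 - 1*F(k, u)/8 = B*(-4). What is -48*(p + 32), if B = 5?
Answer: -27264/25 ≈ -1090.6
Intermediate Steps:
F(k, u) = 232 (F(k, u) = 72 - 40*(-4) = 72 - 8*(-20) = 72 + 160 = 232)
p = -232/25 (p = 232/(-25) = 232*(-1/25) = -232/25 ≈ -9.2800)
-48*(p + 32) = -48*(-232/25 + 32) = -48*568/25 = -27264/25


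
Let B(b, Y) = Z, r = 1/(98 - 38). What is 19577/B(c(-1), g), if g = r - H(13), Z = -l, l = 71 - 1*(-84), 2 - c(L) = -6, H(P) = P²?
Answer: -19577/155 ≈ -126.30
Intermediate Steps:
c(L) = 8 (c(L) = 2 - 1*(-6) = 2 + 6 = 8)
r = 1/60 ≈ 0.016667
l = 155 (l = 71 + 84 = 155)
Z = -155 (Z = -1*155 = -155)
g = -10139/60 (g = 1/60 - 1*13² = 1/60 - 1*169 = 1/60 - 169 = -10139/60 ≈ -168.98)
B(b, Y) = -155
19577/B(c(-1), g) = 19577/(-155) = 19577*(-1/155) = -19577/155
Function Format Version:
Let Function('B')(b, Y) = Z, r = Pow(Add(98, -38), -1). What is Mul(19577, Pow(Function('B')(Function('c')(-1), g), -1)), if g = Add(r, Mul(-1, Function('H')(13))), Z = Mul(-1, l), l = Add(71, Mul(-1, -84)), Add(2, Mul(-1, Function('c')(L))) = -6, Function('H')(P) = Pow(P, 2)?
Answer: Rational(-19577, 155) ≈ -126.30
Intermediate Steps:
Function('c')(L) = 8 (Function('c')(L) = Add(2, Mul(-1, -6)) = Add(2, 6) = 8)
r = Rational(1, 60) (r = Pow(60, -1) = Rational(1, 60) ≈ 0.016667)
l = 155 (l = Add(71, 84) = 155)
Z = -155 (Z = Mul(-1, 155) = -155)
g = Rational(-10139, 60) (g = Add(Rational(1, 60), Mul(-1, Pow(13, 2))) = Add(Rational(1, 60), Mul(-1, 169)) = Add(Rational(1, 60), -169) = Rational(-10139, 60) ≈ -168.98)
Function('B')(b, Y) = -155
Mul(19577, Pow(Function('B')(Function('c')(-1), g), -1)) = Mul(19577, Pow(-155, -1)) = Mul(19577, Rational(-1, 155)) = Rational(-19577, 155)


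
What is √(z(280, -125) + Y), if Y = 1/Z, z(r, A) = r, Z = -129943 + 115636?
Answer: √57313255413/14307 ≈ 16.733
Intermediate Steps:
Z = -14307
Y = -1/14307 (Y = 1/(-14307) = -1/14307 ≈ -6.9896e-5)
√(z(280, -125) + Y) = √(280 - 1/14307) = √(4005959/14307) = √57313255413/14307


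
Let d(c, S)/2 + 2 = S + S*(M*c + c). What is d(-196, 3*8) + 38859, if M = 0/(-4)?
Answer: 29495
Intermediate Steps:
M = 0 (M = 0*(-¼) = 0)
d(c, S) = -4 + 2*S + 2*S*c (d(c, S) = -4 + 2*(S + S*(0*c + c)) = -4 + 2*(S + S*(0 + c)) = -4 + 2*(S + S*c) = -4 + (2*S + 2*S*c) = -4 + 2*S + 2*S*c)
d(-196, 3*8) + 38859 = (-4 + 2*(3*8) + 2*(3*8)*(-196)) + 38859 = (-4 + 2*24 + 2*24*(-196)) + 38859 = (-4 + 48 - 9408) + 38859 = -9364 + 38859 = 29495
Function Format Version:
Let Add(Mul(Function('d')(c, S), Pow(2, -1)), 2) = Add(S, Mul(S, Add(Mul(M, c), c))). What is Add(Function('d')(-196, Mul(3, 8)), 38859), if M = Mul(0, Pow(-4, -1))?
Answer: 29495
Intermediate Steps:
M = 0 (M = Mul(0, Rational(-1, 4)) = 0)
Function('d')(c, S) = Add(-4, Mul(2, S), Mul(2, S, c)) (Function('d')(c, S) = Add(-4, Mul(2, Add(S, Mul(S, Add(Mul(0, c), c))))) = Add(-4, Mul(2, Add(S, Mul(S, Add(0, c))))) = Add(-4, Mul(2, Add(S, Mul(S, c)))) = Add(-4, Add(Mul(2, S), Mul(2, S, c))) = Add(-4, Mul(2, S), Mul(2, S, c)))
Add(Function('d')(-196, Mul(3, 8)), 38859) = Add(Add(-4, Mul(2, Mul(3, 8)), Mul(2, Mul(3, 8), -196)), 38859) = Add(Add(-4, Mul(2, 24), Mul(2, 24, -196)), 38859) = Add(Add(-4, 48, -9408), 38859) = Add(-9364, 38859) = 29495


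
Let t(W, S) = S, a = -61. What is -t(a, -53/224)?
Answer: 53/224 ≈ 0.23661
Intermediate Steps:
-t(a, -53/224) = -(-53)/224 = -1*(-53/224) = 53/224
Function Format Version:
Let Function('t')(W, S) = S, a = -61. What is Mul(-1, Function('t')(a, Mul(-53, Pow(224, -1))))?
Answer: Rational(53, 224) ≈ 0.23661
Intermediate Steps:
Mul(-1, Function('t')(a, Mul(-53, Pow(224, -1)))) = Mul(-1, Mul(-53, Pow(224, -1))) = Mul(-1, Mul(-53, Rational(1, 224))) = Mul(-1, Rational(-53, 224)) = Rational(53, 224)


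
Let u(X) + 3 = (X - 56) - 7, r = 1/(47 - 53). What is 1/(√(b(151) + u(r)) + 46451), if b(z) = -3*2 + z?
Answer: 278706/12946171933 - √2838/12946171933 ≈ 2.1524e-5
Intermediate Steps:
r = -⅙ (r = 1/(-6) = -⅙ ≈ -0.16667)
b(z) = -6 + z
u(X) = -66 + X (u(X) = -3 + ((X - 56) - 7) = -3 + ((-56 + X) - 7) = -3 + (-63 + X) = -66 + X)
1/(√(b(151) + u(r)) + 46451) = 1/(√((-6 + 151) + (-66 - ⅙)) + 46451) = 1/(√(145 - 397/6) + 46451) = 1/(√(473/6) + 46451) = 1/(√2838/6 + 46451) = 1/(46451 + √2838/6)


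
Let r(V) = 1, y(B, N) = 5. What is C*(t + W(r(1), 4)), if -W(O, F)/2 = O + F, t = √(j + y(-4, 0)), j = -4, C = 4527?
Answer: -40743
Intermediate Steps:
t = 1 (t = √(-4 + 5) = √1 = 1)
W(O, F) = -2*F - 2*O (W(O, F) = -2*(O + F) = -2*(F + O) = -2*F - 2*O)
C*(t + W(r(1), 4)) = 4527*(1 + (-2*4 - 2*1)) = 4527*(1 + (-8 - 2)) = 4527*(1 - 10) = 4527*(-9) = -40743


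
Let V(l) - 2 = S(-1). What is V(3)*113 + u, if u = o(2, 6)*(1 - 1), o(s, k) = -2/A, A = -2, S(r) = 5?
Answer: 791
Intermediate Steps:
V(l) = 7 (V(l) = 2 + 5 = 7)
o(s, k) = 1 (o(s, k) = -2/(-2) = -2*(-½) = 1)
u = 0 (u = 1*(1 - 1) = 1*0 = 0)
V(3)*113 + u = 7*113 + 0 = 791 + 0 = 791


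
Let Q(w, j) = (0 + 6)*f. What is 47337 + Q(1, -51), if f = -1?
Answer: 47331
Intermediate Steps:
Q(w, j) = -6 (Q(w, j) = (0 + 6)*(-1) = 6*(-1) = -6)
47337 + Q(1, -51) = 47337 - 6 = 47331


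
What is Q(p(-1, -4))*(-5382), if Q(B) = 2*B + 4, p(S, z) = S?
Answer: -10764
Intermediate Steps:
Q(B) = 4 + 2*B
Q(p(-1, -4))*(-5382) = (4 + 2*(-1))*(-5382) = (4 - 2)*(-5382) = 2*(-5382) = -10764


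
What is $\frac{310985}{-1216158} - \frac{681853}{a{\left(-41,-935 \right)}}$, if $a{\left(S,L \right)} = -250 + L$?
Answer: $\frac{276290821183}{480382410} \approx 575.15$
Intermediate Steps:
$\frac{310985}{-1216158} - \frac{681853}{a{\left(-41,-935 \right)}} = \frac{310985}{-1216158} - \frac{681853}{-250 - 935} = 310985 \left(- \frac{1}{1216158}\right) - \frac{681853}{-1185} = - \frac{310985}{1216158} - - \frac{681853}{1185} = - \frac{310985}{1216158} + \frac{681853}{1185} = \frac{276290821183}{480382410}$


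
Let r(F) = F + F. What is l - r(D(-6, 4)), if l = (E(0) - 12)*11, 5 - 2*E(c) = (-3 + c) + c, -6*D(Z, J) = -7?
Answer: -271/3 ≈ -90.333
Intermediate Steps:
D(Z, J) = 7/6 (D(Z, J) = -⅙*(-7) = 7/6)
r(F) = 2*F
E(c) = 4 - c (E(c) = 5/2 - ((-3 + c) + c)/2 = 5/2 - (-3 + 2*c)/2 = 5/2 + (3/2 - c) = 4 - c)
l = -88 (l = ((4 - 1*0) - 12)*11 = ((4 + 0) - 12)*11 = (4 - 12)*11 = -8*11 = -88)
l - r(D(-6, 4)) = -88 - 2*7/6 = -88 - 1*7/3 = -88 - 7/3 = -271/3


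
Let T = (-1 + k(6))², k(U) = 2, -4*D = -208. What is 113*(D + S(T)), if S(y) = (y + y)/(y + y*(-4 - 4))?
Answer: 40906/7 ≈ 5843.7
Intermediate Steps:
D = 52 (D = -¼*(-208) = 52)
T = 1 (T = (-1 + 2)² = 1² = 1)
S(y) = -2/7 (S(y) = (2*y)/(y + y*(-8)) = (2*y)/(y - 8*y) = (2*y)/((-7*y)) = (2*y)*(-1/(7*y)) = -2/7)
113*(D + S(T)) = 113*(52 - 2/7) = 113*(362/7) = 40906/7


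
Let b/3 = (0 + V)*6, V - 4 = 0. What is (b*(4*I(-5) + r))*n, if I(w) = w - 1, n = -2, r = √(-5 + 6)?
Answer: 3312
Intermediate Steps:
V = 4 (V = 4 + 0 = 4)
r = 1 (r = √1 = 1)
I(w) = -1 + w
b = 72 (b = 3*((0 + 4)*6) = 3*(4*6) = 3*24 = 72)
(b*(4*I(-5) + r))*n = (72*(4*(-1 - 5) + 1))*(-2) = (72*(4*(-6) + 1))*(-2) = (72*(-24 + 1))*(-2) = (72*(-23))*(-2) = -1656*(-2) = 3312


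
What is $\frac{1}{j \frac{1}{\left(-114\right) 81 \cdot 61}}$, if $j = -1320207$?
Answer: $\frac{187758}{440069} \approx 0.42666$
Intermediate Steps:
$\frac{1}{j \frac{1}{\left(-114\right) 81 \cdot 61}} = \frac{1}{\left(-1320207\right) \frac{1}{\left(-114\right) 81 \cdot 61}} = \frac{1}{\left(-1320207\right) \frac{1}{\left(-9234\right) 61}} = \frac{1}{\left(-1320207\right) \frac{1}{-563274}} = \frac{1}{\left(-1320207\right) \left(- \frac{1}{563274}\right)} = \frac{1}{\frac{440069}{187758}} = \frac{187758}{440069}$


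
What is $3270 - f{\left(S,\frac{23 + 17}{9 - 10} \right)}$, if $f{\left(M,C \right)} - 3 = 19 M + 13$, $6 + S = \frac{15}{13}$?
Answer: $\frac{43499}{13} \approx 3346.1$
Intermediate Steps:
$S = - \frac{63}{13}$ ($S = -6 + \frac{15}{13} = - \frac{63}{13} \approx -4.8462$)
$f{\left(M,C \right)} = 16 + 19 M$ ($f{\left(M,C \right)} = 3 + \left(19 M + 13\right) = 3 + \left(13 + 19 M\right) = 16 + 19 M$)
$3270 - f{\left(S,\frac{23 + 17}{9 - 10} \right)} = 3270 - \left(16 + 19 \left(- \frac{63}{13}\right)\right) = 3270 - \left(16 - \frac{1197}{13}\right) = 3270 - - \frac{989}{13} = 3270 + \frac{989}{13} = \frac{43499}{13}$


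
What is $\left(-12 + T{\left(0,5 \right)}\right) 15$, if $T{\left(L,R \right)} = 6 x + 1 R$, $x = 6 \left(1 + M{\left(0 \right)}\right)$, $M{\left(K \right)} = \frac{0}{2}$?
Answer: $435$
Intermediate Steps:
$M{\left(K \right)} = 0$ ($M{\left(K \right)} = 0 \cdot \frac{1}{2} = 0$)
$x = 6$ ($x = 6 \left(1 + 0\right) = 6 \cdot 1 = 6$)
$T{\left(L,R \right)} = 36 + R$ ($T{\left(L,R \right)} = 6 \cdot 6 + 1 R = 36 + R$)
$\left(-12 + T{\left(0,5 \right)}\right) 15 = \left(-12 + \left(36 + 5\right)\right) 15 = \left(-12 + 41\right) 15 = 29 \cdot 15 = 435$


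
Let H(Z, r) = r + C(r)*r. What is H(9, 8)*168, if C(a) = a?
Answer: 12096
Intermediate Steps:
H(Z, r) = r + r² (H(Z, r) = r + r*r = r + r²)
H(9, 8)*168 = (8*(1 + 8))*168 = (8*9)*168 = 72*168 = 12096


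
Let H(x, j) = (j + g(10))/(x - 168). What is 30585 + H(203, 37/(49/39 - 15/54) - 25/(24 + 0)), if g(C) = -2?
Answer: 1176704335/38472 ≈ 30586.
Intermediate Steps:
H(x, j) = (-2 + j)/(-168 + x) (H(x, j) = (j - 2)/(x - 168) = (-2 + j)/(-168 + x))
30585 + H(203, 37/(49/39 - 15/54) - 25/(24 + 0)) = 30585 + (-2 + (37/(49/39 - 15/54) - 25/(24 + 0)))/(-168 + 203) = 30585 + (-2 + (37/(49*(1/39) - 15*1/54) - 25/24))/35 = 30585 + (-2 + (37/(49/39 - 5/18) - 25*1/24))/35 = 30585 + (-2 + (37/(229/234) - 25/24))/35 = 30585 + (-2 + (37*(234/229) - 25/24))/35 = 30585 + (-2 + (8658/229 - 25/24))/35 = 30585 + (-2 + 202067/5496)/35 = 30585 + (1/35)*(191075/5496) = 30585 + 38215/38472 = 1176704335/38472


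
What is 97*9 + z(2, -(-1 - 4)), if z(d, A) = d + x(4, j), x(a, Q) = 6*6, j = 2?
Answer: 911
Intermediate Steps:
x(a, Q) = 36
z(d, A) = 36 + d (z(d, A) = d + 36 = 36 + d)
97*9 + z(2, -(-1 - 4)) = 97*9 + (36 + 2) = 873 + 38 = 911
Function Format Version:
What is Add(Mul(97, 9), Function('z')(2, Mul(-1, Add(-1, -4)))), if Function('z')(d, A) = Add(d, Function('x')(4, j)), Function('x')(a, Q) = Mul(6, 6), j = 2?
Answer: 911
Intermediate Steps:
Function('x')(a, Q) = 36
Function('z')(d, A) = Add(36, d) (Function('z')(d, A) = Add(d, 36) = Add(36, d))
Add(Mul(97, 9), Function('z')(2, Mul(-1, Add(-1, -4)))) = Add(Mul(97, 9), Add(36, 2)) = Add(873, 38) = 911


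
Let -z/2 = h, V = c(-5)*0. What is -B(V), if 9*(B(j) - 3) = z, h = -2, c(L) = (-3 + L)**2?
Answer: -31/9 ≈ -3.4444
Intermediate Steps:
V = 0 (V = (-3 - 5)**2*0 = (-8)**2*0 = 64*0 = 0)
z = 4 (z = -2*(-2) = 4)
B(j) = 31/9 (B(j) = 3 + (1/9)*4 = 3 + 4/9 = 31/9)
-B(V) = -1*31/9 = -31/9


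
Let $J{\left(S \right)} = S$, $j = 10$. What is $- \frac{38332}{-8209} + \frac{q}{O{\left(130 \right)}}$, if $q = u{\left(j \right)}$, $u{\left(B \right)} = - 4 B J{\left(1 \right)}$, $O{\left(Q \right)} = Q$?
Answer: $\frac{465480}{106717} \approx 4.3618$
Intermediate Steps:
$u{\left(B \right)} = - 4 B$ ($u{\left(B \right)} = - 4 B 1 = - 4 B$)
$q = -40$ ($q = \left(-4\right) 10 = -40$)
$- \frac{38332}{-8209} + \frac{q}{O{\left(130 \right)}} = - \frac{38332}{-8209} - \frac{40}{130} = \left(-38332\right) \left(- \frac{1}{8209}\right) - \frac{4}{13} = \frac{38332}{8209} - \frac{4}{13} = \frac{465480}{106717}$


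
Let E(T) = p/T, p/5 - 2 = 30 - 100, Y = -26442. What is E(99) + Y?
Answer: -2618098/99 ≈ -26445.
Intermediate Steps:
p = -340 (p = 10 + 5*(30 - 100) = 10 + 5*(-70) = 10 - 350 = -340)
E(T) = -340/T
E(99) + Y = -340/99 - 26442 = -2618098/99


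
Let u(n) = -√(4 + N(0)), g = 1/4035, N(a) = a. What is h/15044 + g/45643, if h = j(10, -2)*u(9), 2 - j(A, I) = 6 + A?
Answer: 1289190296/692661508305 ≈ 0.0018612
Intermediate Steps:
j(A, I) = -4 - A (j(A, I) = 2 - (6 + A) = 2 + (-6 - A) = -4 - A)
g = 1/4035 ≈ 0.00024783
u(n) = -2 (u(n) = -√(4 + 0) = -√4 = -1*2 = -2)
h = 28 (h = (-4 - 1*10)*(-2) = (-4 - 10)*(-2) = -14*(-2) = 28)
h/15044 + g/45643 = 28/15044 + (1/4035)/45643 = 28*(1/15044) + (1/4035)*(1/45643) = 7/3761 + 1/184169505 = 1289190296/692661508305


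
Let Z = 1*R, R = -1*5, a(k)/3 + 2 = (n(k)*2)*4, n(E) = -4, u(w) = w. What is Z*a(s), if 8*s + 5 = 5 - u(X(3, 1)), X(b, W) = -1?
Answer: 510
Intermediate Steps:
s = 1/8 (s = -5/8 + (5 - 1*(-1))/8 = -5/8 + (5 + 1)/8 = -5/8 + (1/8)*6 = -5/8 + 3/4 = 1/8 ≈ 0.12500)
a(k) = -102 (a(k) = -6 + 3*(-4*2*4) = -6 + 3*(-8*4) = -6 + 3*(-32) = -6 - 96 = -102)
R = -5
Z = -5 (Z = 1*(-5) = -5)
Z*a(s) = -5*(-102) = 510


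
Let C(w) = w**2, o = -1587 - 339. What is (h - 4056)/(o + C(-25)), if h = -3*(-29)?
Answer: 3969/1301 ≈ 3.0507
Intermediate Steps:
o = -1926
h = 87
(h - 4056)/(o + C(-25)) = (87 - 4056)/(-1926 + (-25)**2) = -3969/(-1926 + 625) = -3969/(-1301) = -3969*(-1/1301) = 3969/1301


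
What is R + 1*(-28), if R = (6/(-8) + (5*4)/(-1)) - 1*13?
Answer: -247/4 ≈ -61.750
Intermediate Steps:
R = -135/4 (R = (6*(-⅛) + 20*(-1)) - 13 = (-¾ - 20) - 13 = -83/4 - 13 = -135/4 ≈ -33.750)
R + 1*(-28) = -135/4 + 1*(-28) = -135/4 - 28 = -247/4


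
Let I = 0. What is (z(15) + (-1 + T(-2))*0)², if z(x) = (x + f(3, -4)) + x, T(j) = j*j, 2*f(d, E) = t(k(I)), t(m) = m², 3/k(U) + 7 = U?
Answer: 8696601/9604 ≈ 905.52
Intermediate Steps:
k(U) = 3/(-7 + U)
f(d, E) = 9/98 (f(d, E) = (3/(-7 + 0))²/2 = (3/(-7))²/2 = (3*(-⅐))²/2 = (-3/7)²/2 = (½)*(9/49) = 9/98)
T(j) = j²
z(x) = 9/98 + 2*x (z(x) = (x + 9/98) + x = (9/98 + x) + x = 9/98 + 2*x)
(z(15) + (-1 + T(-2))*0)² = ((9/98 + 2*15) + (-1 + (-2)²)*0)² = ((9/98 + 30) + (-1 + 4)*0)² = (2949/98 + 3*0)² = (2949/98 + 0)² = (2949/98)² = 8696601/9604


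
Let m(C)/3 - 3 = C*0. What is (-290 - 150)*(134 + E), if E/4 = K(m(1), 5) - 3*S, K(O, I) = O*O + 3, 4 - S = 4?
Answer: -206800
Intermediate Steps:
S = 0 (S = 4 - 1*4 = 4 - 4 = 0)
m(C) = 9 (m(C) = 9 + 3*(C*0) = 9 + 3*0 = 9 + 0 = 9)
K(O, I) = 3 + O**2 (K(O, I) = O**2 + 3 = 3 + O**2)
E = 336 (E = 4*((3 + 9**2) - 3*0) = 4*((3 + 81) + 0) = 4*(84 + 0) = 4*84 = 336)
(-290 - 150)*(134 + E) = (-290 - 150)*(134 + 336) = -440*470 = -206800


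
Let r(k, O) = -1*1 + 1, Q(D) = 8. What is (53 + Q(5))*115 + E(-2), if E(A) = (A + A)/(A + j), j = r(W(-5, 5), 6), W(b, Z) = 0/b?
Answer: 7017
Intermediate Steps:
W(b, Z) = 0
r(k, O) = 0 (r(k, O) = -1 + 1 = 0)
j = 0
E(A) = 2 (E(A) = (A + A)/(A + 0) = (2*A)/A = 2)
(53 + Q(5))*115 + E(-2) = (53 + 8)*115 + 2 = 61*115 + 2 = 7015 + 2 = 7017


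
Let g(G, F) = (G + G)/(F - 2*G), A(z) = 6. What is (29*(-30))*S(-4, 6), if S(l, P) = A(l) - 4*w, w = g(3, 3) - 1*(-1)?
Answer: -8700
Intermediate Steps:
g(G, F) = 2*G/(F - 2*G) (g(G, F) = (2*G)/(F - 2*G) = 2*G/(F - 2*G))
w = -1 (w = 2*3/(3 - 2*3) - 1*(-1) = 2*3/(3 - 6) + 1 = 2*3/(-3) + 1 = 2*3*(-⅓) + 1 = -2 + 1 = -1)
S(l, P) = 10 (S(l, P) = 6 - 4*(-1) = 6 + 4 = 10)
(29*(-30))*S(-4, 6) = (29*(-30))*10 = -870*10 = -8700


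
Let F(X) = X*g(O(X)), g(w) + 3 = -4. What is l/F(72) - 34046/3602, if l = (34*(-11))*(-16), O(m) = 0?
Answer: -2419597/113463 ≈ -21.325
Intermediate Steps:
g(w) = -7 (g(w) = -3 - 4 = -7)
F(X) = -7*X (F(X) = X*(-7) = -7*X)
l = 5984 (l = -374*(-16) = 5984)
l/F(72) - 34046/3602 = 5984/((-7*72)) - 34046/3602 = 5984/(-504) - 34046*1/3602 = 5984*(-1/504) - 17023/1801 = -748/63 - 17023/1801 = -2419597/113463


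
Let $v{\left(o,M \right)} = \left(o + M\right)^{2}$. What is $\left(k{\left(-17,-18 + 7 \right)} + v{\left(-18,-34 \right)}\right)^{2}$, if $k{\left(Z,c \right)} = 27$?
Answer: $7458361$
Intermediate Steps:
$v{\left(o,M \right)} = \left(M + o\right)^{2}$
$\left(k{\left(-17,-18 + 7 \right)} + v{\left(-18,-34 \right)}\right)^{2} = \left(27 + \left(-34 - 18\right)^{2}\right)^{2} = \left(27 + \left(-52\right)^{2}\right)^{2} = \left(27 + 2704\right)^{2} = 2731^{2} = 7458361$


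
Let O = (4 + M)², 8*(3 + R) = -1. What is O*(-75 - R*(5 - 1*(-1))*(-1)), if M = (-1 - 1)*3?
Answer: -375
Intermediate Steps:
R = -25/8 (R = -3 + (⅛)*(-1) = -3 - ⅛ = -25/8 ≈ -3.1250)
M = -6 (M = -2*3 = -6)
O = 4 (O = (4 - 6)² = (-2)² = 4)
O*(-75 - R*(5 - 1*(-1))*(-1)) = 4*(-75 - (-25*(5 - 1*(-1))/8)*(-1)) = 4*(-75 - (-25*(5 + 1)/8)*(-1)) = 4*(-75 - (-25/8*6)*(-1)) = 4*(-75 - (-75)*(-1)/4) = 4*(-75 - 1*75/4) = 4*(-75 - 75/4) = 4*(-375/4) = -375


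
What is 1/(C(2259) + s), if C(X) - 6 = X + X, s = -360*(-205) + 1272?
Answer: 1/79596 ≈ 1.2563e-5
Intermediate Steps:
s = 75072 (s = 73800 + 1272 = 75072)
C(X) = 6 + 2*X (C(X) = 6 + (X + X) = 6 + 2*X)
1/(C(2259) + s) = 1/((6 + 2*2259) + 75072) = 1/((6 + 4518) + 75072) = 1/(4524 + 75072) = 1/79596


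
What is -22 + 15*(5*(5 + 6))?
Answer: 803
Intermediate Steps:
-22 + 15*(5*(5 + 6)) = -22 + 15*(5*11) = -22 + 15*55 = -22 + 825 = 803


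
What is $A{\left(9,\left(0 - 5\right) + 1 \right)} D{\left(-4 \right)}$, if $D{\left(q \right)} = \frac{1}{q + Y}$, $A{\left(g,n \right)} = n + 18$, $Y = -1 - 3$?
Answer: $- \frac{7}{4} \approx -1.75$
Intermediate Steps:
$Y = -4$
$A{\left(g,n \right)} = 18 + n$
$D{\left(q \right)} = \frac{1}{-4 + q}$ ($D{\left(q \right)} = \frac{1}{q - 4} = \frac{1}{-4 + q}$)
$A{\left(9,\left(0 - 5\right) + 1 \right)} D{\left(-4 \right)} = \frac{18 + \left(\left(0 - 5\right) + 1\right)}{-4 - 4} = \frac{18 + \left(-5 + 1\right)}{-8} = \left(18 - 4\right) \left(- \frac{1}{8}\right) = 14 \left(- \frac{1}{8}\right) = - \frac{7}{4}$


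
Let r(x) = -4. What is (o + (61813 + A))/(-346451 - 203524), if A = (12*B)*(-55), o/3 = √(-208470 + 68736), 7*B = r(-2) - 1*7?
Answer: -439951/3849825 - 3*I*√15526/183325 ≈ -0.11428 - 0.0020391*I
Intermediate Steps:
B = -11/7 (B = (-4 - 1*7)/7 = (-4 - 7)/7 = (⅐)*(-11) = -11/7 ≈ -1.5714)
o = 9*I*√15526 (o = 3*√(-208470 + 68736) = 3*√(-139734) = 3*(3*I*√15526) = 9*I*√15526 ≈ 1121.4*I)
A = 7260/7 (A = (12*(-11/7))*(-55) = -132/7*(-55) = 7260/7 ≈ 1037.1)
(o + (61813 + A))/(-346451 - 203524) = (9*I*√15526 + (61813 + 7260/7))/(-346451 - 203524) = (9*I*√15526 + 439951/7)/(-549975) = (439951/7 + 9*I*√15526)*(-1/549975) = -439951/3849825 - 3*I*√15526/183325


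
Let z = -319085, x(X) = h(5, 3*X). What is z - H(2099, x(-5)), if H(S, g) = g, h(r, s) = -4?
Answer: -319081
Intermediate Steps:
x(X) = -4
z - H(2099, x(-5)) = -319085 - 1*(-4) = -319085 + 4 = -319081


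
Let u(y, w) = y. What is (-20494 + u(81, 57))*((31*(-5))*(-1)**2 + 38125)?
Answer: -775081610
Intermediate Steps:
(-20494 + u(81, 57))*((31*(-5))*(-1)**2 + 38125) = (-20494 + 81)*((31*(-5))*(-1)**2 + 38125) = -20413*(-155*1 + 38125) = -20413*(-155 + 38125) = -20413*37970 = -775081610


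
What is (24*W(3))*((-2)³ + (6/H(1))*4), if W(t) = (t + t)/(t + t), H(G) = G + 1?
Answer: 96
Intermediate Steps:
H(G) = 1 + G
W(t) = 1 (W(t) = (2*t)/((2*t)) = (2*t)*(1/(2*t)) = 1)
(24*W(3))*((-2)³ + (6/H(1))*4) = (24*1)*((-2)³ + (6/(1 + 1))*4) = 24*(-8 + (6/2)*4) = 24*(-8 + (6*(½))*4) = 24*(-8 + 3*4) = 24*(-8 + 12) = 24*4 = 96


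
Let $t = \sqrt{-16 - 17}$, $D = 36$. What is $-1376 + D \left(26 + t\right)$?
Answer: $-440 + 36 i \sqrt{33} \approx -440.0 + 206.8 i$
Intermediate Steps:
$t = i \sqrt{33}$ ($t = \sqrt{-33} = i \sqrt{33} \approx 5.7446 i$)
$-1376 + D \left(26 + t\right) = -1376 + 36 \left(26 + i \sqrt{33}\right) = -1376 + \left(936 + 36 i \sqrt{33}\right) = -440 + 36 i \sqrt{33}$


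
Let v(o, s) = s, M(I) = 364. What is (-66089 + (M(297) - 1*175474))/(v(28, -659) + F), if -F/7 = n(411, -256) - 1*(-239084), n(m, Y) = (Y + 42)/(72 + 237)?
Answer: 74530491/517340825 ≈ 0.14406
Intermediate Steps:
n(m, Y) = 14/103 + Y/309 (n(m, Y) = (42 + Y)/309 = (42 + Y)*(1/309) = 14/103 + Y/309)
F = -517137194/309 (F = -7*((14/103 + (1/309)*(-256)) - 1*(-239084)) = -7*((14/103 - 256/309) + 239084) = -7*(-214/309 + 239084) = -7*73876742/309 = -517137194/309 ≈ -1.6736e+6)
(-66089 + (M(297) - 1*175474))/(v(28, -659) + F) = (-66089 + (364 - 1*175474))/(-659 - 517137194/309) = (-66089 + (364 - 175474))/(-517340825/309) = (-66089 - 175110)*(-309/517340825) = -241199*(-309/517340825) = 74530491/517340825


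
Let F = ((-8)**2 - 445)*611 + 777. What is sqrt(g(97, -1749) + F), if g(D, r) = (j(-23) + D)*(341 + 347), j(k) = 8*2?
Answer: I*sqrt(154270) ≈ 392.77*I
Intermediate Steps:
j(k) = 16
g(D, r) = 11008 + 688*D (g(D, r) = (16 + D)*(341 + 347) = (16 + D)*688 = 11008 + 688*D)
F = -232014 (F = (64 - 445)*611 + 777 = -381*611 + 777 = -232791 + 777 = -232014)
sqrt(g(97, -1749) + F) = sqrt((11008 + 688*97) - 232014) = sqrt((11008 + 66736) - 232014) = sqrt(77744 - 232014) = sqrt(-154270) = I*sqrt(154270)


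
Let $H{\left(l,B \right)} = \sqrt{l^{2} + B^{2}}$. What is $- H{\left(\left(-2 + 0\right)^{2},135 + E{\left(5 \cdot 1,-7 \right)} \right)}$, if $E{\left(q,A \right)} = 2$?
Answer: $- 17 \sqrt{65} \approx -137.06$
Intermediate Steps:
$H{\left(l,B \right)} = \sqrt{B^{2} + l^{2}}$
$- H{\left(\left(-2 + 0\right)^{2},135 + E{\left(5 \cdot 1,-7 \right)} \right)} = - \sqrt{\left(135 + 2\right)^{2} + \left(\left(-2 + 0\right)^{2}\right)^{2}} = - \sqrt{137^{2} + \left(\left(-2\right)^{2}\right)^{2}} = - \sqrt{18769 + 4^{2}} = - \sqrt{18769 + 16} = - \sqrt{18785} = - 17 \sqrt{65}$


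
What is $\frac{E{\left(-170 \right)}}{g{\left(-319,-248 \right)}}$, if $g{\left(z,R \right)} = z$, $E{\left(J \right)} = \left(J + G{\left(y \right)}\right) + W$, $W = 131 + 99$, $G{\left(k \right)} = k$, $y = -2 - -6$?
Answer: $- \frac{64}{319} \approx -0.20063$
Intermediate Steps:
$y = 4$ ($y = -2 + 6 = 4$)
$W = 230$
$E{\left(J \right)} = 234 + J$ ($E{\left(J \right)} = \left(J + 4\right) + 230 = \left(4 + J\right) + 230 = 234 + J$)
$\frac{E{\left(-170 \right)}}{g{\left(-319,-248 \right)}} = \frac{234 - 170}{-319} = 64 \left(- \frac{1}{319}\right) = - \frac{64}{319}$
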